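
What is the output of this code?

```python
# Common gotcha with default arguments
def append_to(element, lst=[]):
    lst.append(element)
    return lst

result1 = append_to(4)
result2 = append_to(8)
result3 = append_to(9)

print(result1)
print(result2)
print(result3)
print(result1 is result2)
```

Key concept: mutable default argument gotcha.
Step by step:
`result1 = append_to(4)` → result1 = [4]
`result2 = append_to(8)` → result1 = [4, 8] (same object as result2); result2 = [4, 8] (same object as result1)
`result3 = append_to(9)` → result1 = [4, 8, 9] (same object as result2, result3); result2 = [4, 8, 9] (same object as result1, result3); result3 = [4, 8, 9] (same object as result1, result2)
`print(result1)` → prints [4, 8, 9]
`print(result2)` → prints [4, 8, 9]
`print(result3)` → prints [4, 8, 9]
`print(result1 is result2)` → prints True

Answer:
[4, 8, 9]
[4, 8, 9]
[4, 8, 9]
True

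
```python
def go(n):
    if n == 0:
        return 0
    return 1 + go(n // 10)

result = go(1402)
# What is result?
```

Count of digits of 1402: 4

Answer: 4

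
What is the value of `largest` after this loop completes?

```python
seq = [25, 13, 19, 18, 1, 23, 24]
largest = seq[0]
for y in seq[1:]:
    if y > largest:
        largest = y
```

Maximum of [25, 13, 19, 18, 1, 23, 24]
`largest` takes the values: 25

Answer: 25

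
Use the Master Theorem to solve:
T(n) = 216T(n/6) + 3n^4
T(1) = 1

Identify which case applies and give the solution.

a=216, b=6, f(n)=3n^4. log_6(216) = 3. Since c=4 > 3 and the regularity condition holds (216(n/6)^4 = (216/6^4)n^4 with 216/6^4 < 1), Case 3 applies: T(n) = Θ(f(n)) = O(n^4).

Answer: O(n^4) - Case 3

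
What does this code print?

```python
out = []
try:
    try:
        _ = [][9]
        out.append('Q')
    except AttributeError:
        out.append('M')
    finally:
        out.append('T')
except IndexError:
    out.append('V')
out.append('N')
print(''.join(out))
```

Execution trace: 'T' (finally) → 'V' (outer except IndexError) → 'N' (after the try/except). Output: TVN

Answer: TVN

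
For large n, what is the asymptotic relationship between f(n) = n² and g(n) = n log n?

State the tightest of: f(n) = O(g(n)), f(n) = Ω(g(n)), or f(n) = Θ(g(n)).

n² vs n log n: f(n) = Ω(g(n)) but not O(g(n)) — n² grows strictly faster than n log n.

Answer: f(n) = Ω(g(n)) but not O(g(n)) — n² grows strictly faster than n log n.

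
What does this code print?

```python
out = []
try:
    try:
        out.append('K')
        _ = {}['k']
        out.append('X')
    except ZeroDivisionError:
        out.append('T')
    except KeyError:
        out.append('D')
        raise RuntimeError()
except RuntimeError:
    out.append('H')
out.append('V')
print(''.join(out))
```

Execution trace: 'K' (inner try body) → 'D' (inner except KeyError) → 'H' (outer except RuntimeError) → 'V' (after the try/except). Output: KDHV

Answer: KDHV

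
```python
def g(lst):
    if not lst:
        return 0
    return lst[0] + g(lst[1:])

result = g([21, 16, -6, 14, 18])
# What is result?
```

21 + 16 + (-6) + 14 + 18 + 0 = 63

Answer: 63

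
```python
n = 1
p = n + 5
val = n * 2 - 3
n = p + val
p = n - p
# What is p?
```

Trace:
`n = 1` → n = 1
`p = n + 5` → p = 6
`val = n * 2 - 3` → val = -1
`n = p + val` → n = 5
`p = n - p` → p = -1
So p = -1

Answer: -1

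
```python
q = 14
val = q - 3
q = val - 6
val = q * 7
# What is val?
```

Trace:
`q = 14` → q = 14
`val = q - 3` → val = 11
`q = val - 6` → q = 5
`val = q * 7` → val = 35
So val = 35

Answer: 35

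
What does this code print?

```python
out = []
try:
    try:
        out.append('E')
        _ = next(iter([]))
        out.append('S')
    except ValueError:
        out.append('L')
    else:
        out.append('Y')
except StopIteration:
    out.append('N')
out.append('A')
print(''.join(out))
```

Execution trace: 'E' (try body) → 'N' (outer except StopIteration) → 'A' (after the try/except). Output: ENA

Answer: ENA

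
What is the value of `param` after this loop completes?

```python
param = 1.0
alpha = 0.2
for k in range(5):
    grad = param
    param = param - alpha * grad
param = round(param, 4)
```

Gradient descent: w = 1.0 * (1 - 0.2)^5
`param` takes the values: 1.0 → 0.8 → 0.64 → 0.512 → 0.4096 → 0.32768 → 0.3277

Answer: 0.3277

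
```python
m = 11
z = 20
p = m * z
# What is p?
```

Trace:
`m = 11` → m = 11
`z = 20` → z = 20
`p = m * z` → p = 220
So p = 220

Answer: 220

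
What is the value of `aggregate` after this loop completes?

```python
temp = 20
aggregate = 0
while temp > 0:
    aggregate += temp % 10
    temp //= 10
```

Sum digits of 20
`aggregate` takes the values: 0 → 2

Answer: 2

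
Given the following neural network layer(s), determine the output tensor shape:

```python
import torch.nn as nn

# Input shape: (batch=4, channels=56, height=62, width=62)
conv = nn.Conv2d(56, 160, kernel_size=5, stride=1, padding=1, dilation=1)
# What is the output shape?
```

Input: (4, 56, 62, 62) -> Output: (4, 160, 60, 60)

Answer: (4, 160, 60, 60)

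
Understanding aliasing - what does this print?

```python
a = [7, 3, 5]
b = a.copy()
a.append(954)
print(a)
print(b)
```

Key concept: list.copy() creates independent copy.
Step by step:
`a = [7, 3, 5]` → a = [7, 3, 5]
`b = a.copy()` → b = [7, 3, 5]
`a.append(954)` → a = [7, 3, 5, 954]
`print(a)` → prints [7, 3, 5, 954]
`print(b)` → prints [7, 3, 5]

Answer:
[7, 3, 5, 954]
[7, 3, 5]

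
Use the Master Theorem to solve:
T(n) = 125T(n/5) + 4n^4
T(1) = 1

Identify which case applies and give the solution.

a=125, b=5, f(n)=4n^4. log_5(125) = 3. Since c=4 > 3 and the regularity condition holds (125(n/5)^4 = (125/5^4)n^4 with 125/5^4 < 1), Case 3 applies: T(n) = Θ(f(n)) = O(n^4).

Answer: O(n^4) - Case 3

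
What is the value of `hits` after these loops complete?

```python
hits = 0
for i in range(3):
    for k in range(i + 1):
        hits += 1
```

Triangle: 1 + 2 + ... + 3
`hits` takes the values: 0 → 1 → 2 → 3 → 4 → 5 → 6

Answer: 6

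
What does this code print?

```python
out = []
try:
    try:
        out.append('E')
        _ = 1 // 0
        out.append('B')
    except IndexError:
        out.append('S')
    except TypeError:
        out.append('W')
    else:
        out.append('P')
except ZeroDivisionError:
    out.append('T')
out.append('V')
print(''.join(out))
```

Execution trace: 'E' (try body) → 'T' (outer except ZeroDivisionError) → 'V' (after the try/except). Output: ETV

Answer: ETV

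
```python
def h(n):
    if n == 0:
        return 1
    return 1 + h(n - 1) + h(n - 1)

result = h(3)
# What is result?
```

h(n) = 1 + 2·h(n-1), h(0)=1. Closed form: (1+1)·2^3 - 1 = 15.

Answer: 15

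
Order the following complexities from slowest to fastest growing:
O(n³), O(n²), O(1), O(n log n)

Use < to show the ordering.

Ordered by growth rate: O(1) < O(n log n) < O(n²) < O(n³)

Answer: O(1) < O(n log n) < O(n²) < O(n³)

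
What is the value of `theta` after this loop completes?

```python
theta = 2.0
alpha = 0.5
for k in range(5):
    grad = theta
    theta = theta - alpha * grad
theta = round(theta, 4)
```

Gradient descent: w = 2.0 * (1 - 0.5)^5
`theta` takes the values: 2.0 → 1.0 → 0.5 → 0.25 → 0.125 → 0.0625

Answer: 0.0625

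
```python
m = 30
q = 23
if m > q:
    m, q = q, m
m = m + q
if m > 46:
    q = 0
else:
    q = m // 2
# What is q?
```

Trace:
`m = 30` → m = 30
`q = 23` → q = 23
`if m > q: ...` → m > q is True → m = 23; q = 30
`m = m + q` → m = 53
`if m > 46: ...` → m > 46 is True → q = 0
So q = 0

Answer: 0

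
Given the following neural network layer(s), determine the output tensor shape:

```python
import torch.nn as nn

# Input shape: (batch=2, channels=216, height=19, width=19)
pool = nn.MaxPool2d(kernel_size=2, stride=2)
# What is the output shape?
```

Input: (2, 216, 19, 19) -> Output: (2, 216, 9, 9)

Answer: (2, 216, 9, 9)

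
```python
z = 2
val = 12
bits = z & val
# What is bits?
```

Trace:
`z = 2` → z = 2
`val = 12` → val = 12
`bits = z & val` → bits = 0
So bits = 0

Answer: 0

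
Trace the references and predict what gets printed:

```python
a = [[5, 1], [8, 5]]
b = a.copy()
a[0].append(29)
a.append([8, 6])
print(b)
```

Key concept: shallow copy with nested lists.
Step by step:
`a = [[5, 1], [8, 5]]` → a = [[5, 1], [8, 5]]
`b = a.copy()` → b = [[5, 1], [8, 5]]
`a[0].append(29)` → a = [[5, 1, 29], [8, 5]]; b = [[5, 1, 29], [8, 5]]
`a.append([8, 6])` → a = [[5, 1, 29], [8, 5], [8, 6]]
`print(b)` → prints [[5, 1, 29], [8, 5]]

Answer: [[5, 1, 29], [8, 5]]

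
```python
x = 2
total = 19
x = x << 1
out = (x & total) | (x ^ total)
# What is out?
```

Trace:
`x = 2` → x = 2
`total = 19` → total = 19
`x = x << 1` → x = 4
`out = (x & total) | (x ^ total)` → out = 23
So out = 23

Answer: 23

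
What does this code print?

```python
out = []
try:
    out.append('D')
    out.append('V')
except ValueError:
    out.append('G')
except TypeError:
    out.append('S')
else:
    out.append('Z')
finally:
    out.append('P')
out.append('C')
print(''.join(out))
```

Execution trace: 'D' (try body) → 'V' (try body, no exception) → 'Z' (else) → 'P' (finally) → 'C' (after the try/except). Output: DVZPC

Answer: DVZPC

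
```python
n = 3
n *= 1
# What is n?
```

Trace:
`n = 3` → n = 3
`n *= 1` → n = 3
So n = 3

Answer: 3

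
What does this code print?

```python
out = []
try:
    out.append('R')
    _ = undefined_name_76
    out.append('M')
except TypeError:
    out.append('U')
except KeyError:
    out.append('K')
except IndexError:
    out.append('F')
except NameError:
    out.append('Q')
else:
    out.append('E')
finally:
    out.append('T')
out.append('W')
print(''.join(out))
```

Execution trace: 'R' (try body) → 'Q' (except NameError) → 'T' (finally) → 'W' (after the try/except). Output: RQTW

Answer: RQTW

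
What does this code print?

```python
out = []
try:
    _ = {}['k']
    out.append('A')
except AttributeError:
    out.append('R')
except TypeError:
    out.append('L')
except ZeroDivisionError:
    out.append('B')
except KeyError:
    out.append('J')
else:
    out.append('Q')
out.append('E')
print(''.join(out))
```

Execution trace: 'J' (except KeyError) → 'E' (after the try/except). Output: JE

Answer: JE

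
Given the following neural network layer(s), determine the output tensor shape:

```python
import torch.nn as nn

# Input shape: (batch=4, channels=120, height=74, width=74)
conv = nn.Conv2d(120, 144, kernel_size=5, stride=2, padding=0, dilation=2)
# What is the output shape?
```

Input: (4, 120, 74, 74) -> Output: (4, 144, 33, 33)

Answer: (4, 144, 33, 33)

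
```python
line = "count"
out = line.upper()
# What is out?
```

Trace:
`line = "count"` → line = 'count'
`out = line.upper()` → out = 'COUNT'
So out = 'COUNT'

Answer: 'COUNT'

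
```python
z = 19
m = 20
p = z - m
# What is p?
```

Trace:
`z = 19` → z = 19
`m = 20` → m = 20
`p = z - m` → p = -1
So p = -1

Answer: -1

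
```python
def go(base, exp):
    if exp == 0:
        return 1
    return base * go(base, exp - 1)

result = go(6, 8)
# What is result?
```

go(6, 8) = 6 * 6 * 6 * 6 * 6 * 6 * 6 * 6 = 1679616

Answer: 1679616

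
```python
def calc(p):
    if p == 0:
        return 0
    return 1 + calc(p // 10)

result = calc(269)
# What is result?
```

Count of digits of 269: 3

Answer: 3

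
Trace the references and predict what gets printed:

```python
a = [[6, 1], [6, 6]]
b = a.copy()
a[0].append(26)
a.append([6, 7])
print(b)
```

Key concept: shallow copy with nested lists.
Step by step:
`a = [[6, 1], [6, 6]]` → a = [[6, 1], [6, 6]]
`b = a.copy()` → b = [[6, 1], [6, 6]]
`a[0].append(26)` → a = [[6, 1, 26], [6, 6]]; b = [[6, 1, 26], [6, 6]]
`a.append([6, 7])` → a = [[6, 1, 26], [6, 6], [6, 7]]
`print(b)` → prints [[6, 1, 26], [6, 6]]

Answer: [[6, 1, 26], [6, 6]]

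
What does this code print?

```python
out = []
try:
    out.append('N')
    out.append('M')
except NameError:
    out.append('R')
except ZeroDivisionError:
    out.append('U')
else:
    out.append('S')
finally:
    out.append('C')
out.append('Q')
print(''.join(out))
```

Execution trace: 'N' (try body) → 'M' (try body, no exception) → 'S' (else) → 'C' (finally) → 'Q' (after the try/except). Output: NMSCQ

Answer: NMSCQ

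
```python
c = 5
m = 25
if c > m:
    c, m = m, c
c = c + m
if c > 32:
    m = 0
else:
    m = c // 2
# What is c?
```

Trace:
`c = 5` → c = 5
`m = 25` → m = 25
`if c > m: ...` → c > m is False → no variable changes
`c = c + m` → c = 30
`if c > 32: ...` → c > 32 is False, take else branch → m = 15
So c = 30

Answer: 30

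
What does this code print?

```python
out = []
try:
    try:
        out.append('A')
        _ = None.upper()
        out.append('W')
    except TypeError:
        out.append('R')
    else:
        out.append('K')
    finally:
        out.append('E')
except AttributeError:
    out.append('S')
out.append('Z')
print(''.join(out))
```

Execution trace: 'A' (try body) → 'E' (finally) → 'S' (outer except AttributeError) → 'Z' (after the try/except). Output: AESZ

Answer: AESZ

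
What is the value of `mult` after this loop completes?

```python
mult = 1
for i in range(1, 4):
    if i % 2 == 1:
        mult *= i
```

Product of odd numbers 1 to 3
`mult` takes the values: 1 → 3

Answer: 3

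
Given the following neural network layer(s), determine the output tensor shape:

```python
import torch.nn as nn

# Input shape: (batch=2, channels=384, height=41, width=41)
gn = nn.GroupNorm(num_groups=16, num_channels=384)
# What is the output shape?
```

Input: (2, 384, 41, 41) -> Output: (2, 384, 41, 41)

Answer: (2, 384, 41, 41)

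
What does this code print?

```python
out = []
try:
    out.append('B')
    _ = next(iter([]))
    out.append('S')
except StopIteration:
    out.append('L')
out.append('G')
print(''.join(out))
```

Execution trace: 'B' (try body) → 'L' (except StopIteration) → 'G' (after the try/except). Output: BLG

Answer: BLG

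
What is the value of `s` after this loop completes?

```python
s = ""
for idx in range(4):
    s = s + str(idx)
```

Concatenate digits 0 to 3
`s` takes the values: "" → "0" → "01" → "012" → "0123"

Answer: "0123"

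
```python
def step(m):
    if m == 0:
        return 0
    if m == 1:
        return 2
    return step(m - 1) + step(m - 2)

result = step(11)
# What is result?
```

Build up from base cases: step(0)=0, step(1)=2, step(2)=2, step(3)=4, step(4)=6, step(5)=10, step(6)=16, ..., step(11)=178

Answer: 178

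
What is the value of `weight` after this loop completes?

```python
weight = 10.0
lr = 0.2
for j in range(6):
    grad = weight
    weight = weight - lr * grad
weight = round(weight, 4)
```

Gradient descent: w = 10.0 * (1 - 0.2)^6
`weight` takes the values: 10.0 → 8.0 → 6.4 → 5.12 → 4.096 → 3.2768 → 2.62144 → 2.6214

Answer: 2.6214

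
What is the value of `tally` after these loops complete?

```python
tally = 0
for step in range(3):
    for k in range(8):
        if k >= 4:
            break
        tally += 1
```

Inner breaks at 4, outer runs 3 times
`tally` takes the values: 0 → 1 → 2 → 3 → 4 → 5 → 6 → 7 → 8 → 9 → 10 → 11 → 12

Answer: 12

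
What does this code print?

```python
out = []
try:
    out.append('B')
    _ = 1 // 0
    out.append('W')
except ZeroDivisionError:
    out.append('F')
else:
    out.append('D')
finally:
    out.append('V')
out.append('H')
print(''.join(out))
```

Execution trace: 'B' (try body) → 'F' (except ZeroDivisionError) → 'V' (finally) → 'H' (after the try/except). Output: BFVH

Answer: BFVH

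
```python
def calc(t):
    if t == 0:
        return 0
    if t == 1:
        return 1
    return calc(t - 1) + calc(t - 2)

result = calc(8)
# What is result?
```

Build up from base cases: calc(0)=0, calc(1)=1, calc(2)=1, calc(3)=2, calc(4)=3, calc(5)=5, calc(6)=8, ..., calc(8)=21

Answer: 21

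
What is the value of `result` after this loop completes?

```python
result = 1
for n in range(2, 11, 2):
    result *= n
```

Product of even numbers 2 to 10
`result` takes the values: 1 → 2 → 8 → 48 → 384 → 3840

Answer: 3840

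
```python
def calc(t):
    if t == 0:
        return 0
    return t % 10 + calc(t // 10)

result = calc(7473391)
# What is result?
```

Sum of digits of 7473391: 1 + 9 + 3 + 3 + 7 + 4 + 7 = 34

Answer: 34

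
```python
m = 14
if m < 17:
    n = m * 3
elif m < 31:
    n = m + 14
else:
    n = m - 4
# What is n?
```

Trace:
`m = 14` → m = 14
`if m < 17: ...` → m < 17 is True → n = 42
So n = 42

Answer: 42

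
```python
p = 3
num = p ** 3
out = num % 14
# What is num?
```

Trace:
`p = 3` → p = 3
`num = p ** 3` → num = 27
`out = num % 14` → out = 13
So num = 27

Answer: 27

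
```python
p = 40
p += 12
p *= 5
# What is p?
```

Trace:
`p = 40` → p = 40
`p += 12` → p = 52
`p *= 5` → p = 260
So p = 260

Answer: 260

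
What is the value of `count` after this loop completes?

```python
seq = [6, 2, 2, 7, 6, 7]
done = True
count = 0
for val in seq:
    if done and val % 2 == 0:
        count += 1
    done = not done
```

Count even values at even positions
`count` takes the values: 0 → 1 → 2 → 3

Answer: 3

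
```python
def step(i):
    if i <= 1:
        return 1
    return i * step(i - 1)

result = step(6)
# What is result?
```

step(6) = 6 * 5 * 4 * 3 * 2 * 1 = 720

Answer: 720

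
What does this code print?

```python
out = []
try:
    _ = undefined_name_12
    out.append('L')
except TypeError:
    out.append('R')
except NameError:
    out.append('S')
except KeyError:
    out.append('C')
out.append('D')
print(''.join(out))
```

Execution trace: 'S' (except NameError) → 'D' (after the try/except). Output: SD

Answer: SD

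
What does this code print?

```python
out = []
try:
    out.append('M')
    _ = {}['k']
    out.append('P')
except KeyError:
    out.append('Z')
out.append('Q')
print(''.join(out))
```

Execution trace: 'M' (try body) → 'Z' (except KeyError) → 'Q' (after the try/except). Output: MZQ

Answer: MZQ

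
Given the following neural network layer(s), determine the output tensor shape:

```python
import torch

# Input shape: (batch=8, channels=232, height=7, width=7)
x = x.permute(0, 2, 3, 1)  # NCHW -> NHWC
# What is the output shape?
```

Input: (8, 232, 7, 7) -> Output: (8, 7, 7, 232)

Answer: (8, 7, 7, 232)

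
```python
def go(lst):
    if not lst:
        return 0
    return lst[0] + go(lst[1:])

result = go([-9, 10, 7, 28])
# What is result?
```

(-9) + 10 + 7 + 28 + 0 = 36

Answer: 36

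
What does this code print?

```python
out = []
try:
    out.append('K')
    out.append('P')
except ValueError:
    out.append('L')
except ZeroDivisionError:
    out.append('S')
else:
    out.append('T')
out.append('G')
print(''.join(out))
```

Execution trace: 'K' (try body) → 'P' (try body, no exception) → 'T' (else) → 'G' (after the try/except). Output: KPTG

Answer: KPTG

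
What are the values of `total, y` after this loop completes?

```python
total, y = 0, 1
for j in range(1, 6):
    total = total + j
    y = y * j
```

Sum and factorial of 1 to 5
`total, y` takes the values: (0, 1) → (1, 1) → (3, 1) → (3, 2) → (6, 2) → (6, 6) → (10, 6) → (10, 24) → (15, 24) → (15, 120)

Answer: 15, 120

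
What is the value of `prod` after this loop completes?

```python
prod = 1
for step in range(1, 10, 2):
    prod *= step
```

Product of 1, 3, 5, ... up to 9
`prod` takes the values: 1 → 3 → 15 → 105 → 945

Answer: 945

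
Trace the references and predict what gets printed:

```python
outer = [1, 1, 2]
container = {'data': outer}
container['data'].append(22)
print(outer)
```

Key concept: dict holds reference to list.
Step by step:
`outer = [1, 1, 2]` → outer = [1, 1, 2]
`container = {'data': outer}` → container = {'data': [1, 1, 2]}
`container['data'].append(22)` → outer = [1, 1, 2, 22]; container = {'data': [1, 1, 2, 22]}
`print(outer)` → prints [1, 1, 2, 22]

Answer: [1, 1, 2, 22]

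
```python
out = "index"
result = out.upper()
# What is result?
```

Trace:
`out = "index"` → out = 'index'
`result = out.upper()` → result = 'INDEX'
So result = 'INDEX'

Answer: 'INDEX'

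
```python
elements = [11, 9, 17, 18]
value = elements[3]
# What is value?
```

Trace:
`elements = [11, 9, 17, 18]` → elements = [11, 9, 17, 18]
`value = elements[3]` → value = 18
So value = 18

Answer: 18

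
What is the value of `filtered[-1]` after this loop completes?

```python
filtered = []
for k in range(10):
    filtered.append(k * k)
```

Last element of squares 0 to 9
`filtered` takes the values: [] → [0] → [0, 1] → [0, 1, 4] → [0, 1, 4, 9] → [0, 1, 4, 9, 16] → [0, 1, 4, 9, 16, 25] → [0, 1, 4, 9, 16, 25, 36] → [0, 1, 4, 9, 16, 25, 36, 49] → [0, 1, 4, 9, 16, 25, 36, 49, 64] → [0, 1, 4, 9, 16, 25, 36, 49, 64, 81]
So `filtered[-1]` = 81

Answer: 81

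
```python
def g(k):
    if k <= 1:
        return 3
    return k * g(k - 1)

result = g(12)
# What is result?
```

g(12) = 12 * 11 * 10 * 9 * 8 * 7 * 6 * 5 * 4 * 3 * 2 * 3 = 1437004800

Answer: 1437004800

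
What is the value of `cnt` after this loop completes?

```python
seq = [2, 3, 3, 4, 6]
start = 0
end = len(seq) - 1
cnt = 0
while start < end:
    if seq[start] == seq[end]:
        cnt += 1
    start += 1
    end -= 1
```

Count matching pairs from ends
`cnt` takes the values: 0

Answer: 0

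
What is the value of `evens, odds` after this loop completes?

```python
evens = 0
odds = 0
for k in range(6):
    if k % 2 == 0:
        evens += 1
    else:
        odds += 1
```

Count evens and odds in range(6)
`evens, odds` takes the values: (0, 0) → (1, 0) → (1, 1) → (2, 1) → (2, 2) → (3, 2) → (3, 3)

Answer: 3, 3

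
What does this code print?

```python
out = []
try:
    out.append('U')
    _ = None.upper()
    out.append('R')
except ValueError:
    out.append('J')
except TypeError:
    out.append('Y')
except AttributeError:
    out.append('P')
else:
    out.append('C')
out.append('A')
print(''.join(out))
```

Execution trace: 'U' (try body) → 'P' (except AttributeError) → 'A' (after the try/except). Output: UPA

Answer: UPA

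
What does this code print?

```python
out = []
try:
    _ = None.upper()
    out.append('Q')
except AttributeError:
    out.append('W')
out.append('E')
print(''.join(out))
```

Execution trace: 'W' (except AttributeError) → 'E' (after the try/except). Output: WE

Answer: WE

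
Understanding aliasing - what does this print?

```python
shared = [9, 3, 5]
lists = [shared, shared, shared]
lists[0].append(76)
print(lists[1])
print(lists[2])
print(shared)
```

Key concept: list of same reference.
Step by step:
`shared = [9, 3, 5]` → shared = [9, 3, 5]
`lists = [shared, shared, shared]` → lists = [[9, 3, 5], [9, 3, 5], [9, 3, 5]]
`lists[0].append(76)` → shared = [9, 3, 5, 76]; lists = [[9, 3, 5, 76], [9, 3, 5, 76], [9, 3, 5, 76]]
`print(lists[1])` → prints [9, 3, 5, 76]
`print(lists[2])` → prints [9, 3, 5, 76]
`print(shared)` → prints [9, 3, 5, 76]

Answer:
[9, 3, 5, 76]
[9, 3, 5, 76]
[9, 3, 5, 76]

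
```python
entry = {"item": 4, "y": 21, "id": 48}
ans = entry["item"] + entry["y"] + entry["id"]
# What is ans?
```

Trace:
`entry = {"item": 4, "y": 21, "id": 48}` → entry = {'item': 4, 'y': 21, 'id': 48}
`ans = entry["item"] + entry["y"] + entry["id"]` → ans = 73
So ans = 73

Answer: 73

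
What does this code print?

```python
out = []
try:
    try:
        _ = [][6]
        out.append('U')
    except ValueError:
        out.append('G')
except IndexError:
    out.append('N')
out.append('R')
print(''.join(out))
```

Execution trace: 'N' (outer except IndexError) → 'R' (after the try/except). Output: NR

Answer: NR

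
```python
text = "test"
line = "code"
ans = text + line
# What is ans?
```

Trace:
`text = "test"` → text = 'test'
`line = "code"` → line = 'code'
`ans = text + line` → ans = 'testcode'
So ans = 'testcode'

Answer: 'testcode'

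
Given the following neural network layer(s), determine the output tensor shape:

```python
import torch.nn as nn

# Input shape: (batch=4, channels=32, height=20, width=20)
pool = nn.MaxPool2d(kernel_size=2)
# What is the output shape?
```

Input: (4, 32, 20, 20) -> Output: (4, 32, 10, 10)

Answer: (4, 32, 10, 10)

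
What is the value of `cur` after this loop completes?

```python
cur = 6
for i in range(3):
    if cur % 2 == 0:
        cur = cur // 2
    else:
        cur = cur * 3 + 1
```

Collatz-style transformation from 6
`cur` takes the values: 6 → 3 → 10 → 5

Answer: 5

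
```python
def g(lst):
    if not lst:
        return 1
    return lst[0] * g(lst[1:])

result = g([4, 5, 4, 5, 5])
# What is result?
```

Product over [4, 5, 4, 5, 5] = 4 * 5 * 4 * 5 * 5 = 2000

Answer: 2000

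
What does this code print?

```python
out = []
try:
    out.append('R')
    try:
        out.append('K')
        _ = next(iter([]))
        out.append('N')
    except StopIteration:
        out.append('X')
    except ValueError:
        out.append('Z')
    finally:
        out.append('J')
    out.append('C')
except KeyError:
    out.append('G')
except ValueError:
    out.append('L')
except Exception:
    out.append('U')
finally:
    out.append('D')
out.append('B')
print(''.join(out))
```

Execution trace: 'R' (try body) → 'K' (inner try body) → 'X' (inner except StopIteration) → 'J' (inner finally) → 'C' (try body, no exception) → 'D' (finally) → 'B' (after the try/except). Output: RKXJCDB

Answer: RKXJCDB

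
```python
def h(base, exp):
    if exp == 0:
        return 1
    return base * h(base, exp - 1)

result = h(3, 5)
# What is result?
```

h(3, 5) = 3 * 3 * 3 * 3 * 3 = 243

Answer: 243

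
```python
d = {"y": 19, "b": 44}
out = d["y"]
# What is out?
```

Trace:
`d = {"y": 19, "b": 44}` → d = {'y': 19, 'b': 44}
`out = d["y"]` → out = 19
So out = 19

Answer: 19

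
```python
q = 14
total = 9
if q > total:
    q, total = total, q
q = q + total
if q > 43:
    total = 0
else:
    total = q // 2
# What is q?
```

Trace:
`q = 14` → q = 14
`total = 9` → total = 9
`if q > total: ...` → q > total is True → q = 9; total = 14
`q = q + total` → q = 23
`if q > 43: ...` → q > 43 is False, take else branch → total = 11
So q = 23

Answer: 23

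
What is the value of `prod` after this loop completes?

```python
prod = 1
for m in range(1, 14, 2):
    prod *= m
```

Product of 1, 3, 5, ... up to 13
`prod` takes the values: 1 → 3 → 15 → 105 → 945 → 10395 → 135135

Answer: 135135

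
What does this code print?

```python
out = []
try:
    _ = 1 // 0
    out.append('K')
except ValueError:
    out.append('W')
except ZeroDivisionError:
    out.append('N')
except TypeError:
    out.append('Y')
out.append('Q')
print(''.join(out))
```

Execution trace: 'N' (except ZeroDivisionError) → 'Q' (after the try/except). Output: NQ

Answer: NQ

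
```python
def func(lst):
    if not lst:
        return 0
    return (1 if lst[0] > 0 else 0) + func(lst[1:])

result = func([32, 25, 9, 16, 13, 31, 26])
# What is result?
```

Count of positive elements in [32, 25, 9, 16, 13, 31, 26] = 7

Answer: 7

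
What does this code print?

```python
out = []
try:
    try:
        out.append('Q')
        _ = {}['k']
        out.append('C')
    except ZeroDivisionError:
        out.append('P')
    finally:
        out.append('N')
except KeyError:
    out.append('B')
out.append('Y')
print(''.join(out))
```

Execution trace: 'Q' (try body) → 'N' (finally) → 'B' (outer except KeyError) → 'Y' (after the try/except). Output: QNBY

Answer: QNBY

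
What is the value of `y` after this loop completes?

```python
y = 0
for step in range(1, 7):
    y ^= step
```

XOR of 1 to 6
`y` takes the values: 0 → 1 → 3 → 0 → 4 → 1 → 7

Answer: 7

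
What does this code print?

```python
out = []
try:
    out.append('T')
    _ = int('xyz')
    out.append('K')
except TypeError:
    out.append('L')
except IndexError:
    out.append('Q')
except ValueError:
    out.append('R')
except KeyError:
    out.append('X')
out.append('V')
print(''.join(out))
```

Execution trace: 'T' (try body) → 'R' (except ValueError) → 'V' (after the try/except). Output: TRV

Answer: TRV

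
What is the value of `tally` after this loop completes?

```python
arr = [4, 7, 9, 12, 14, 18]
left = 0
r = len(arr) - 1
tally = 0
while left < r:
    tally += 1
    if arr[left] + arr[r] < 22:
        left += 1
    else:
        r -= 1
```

Steps to find pair summing to 22
`tally` takes the values: 0 → 1 → 2 → 3 → 4 → 5

Answer: 5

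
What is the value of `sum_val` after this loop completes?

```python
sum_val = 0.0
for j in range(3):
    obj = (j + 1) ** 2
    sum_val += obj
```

Sum of squared losses 1² + 2² + ... + 3²
`sum_val` takes the values: 0.0 → 1.0 → 5.0 → 14.0

Answer: 14.0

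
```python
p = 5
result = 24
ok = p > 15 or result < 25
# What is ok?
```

Trace:
`p = 5` → p = 5
`result = 24` → result = 24
`ok = p > 15 or result < 25` → ok = True
So ok = True

Answer: True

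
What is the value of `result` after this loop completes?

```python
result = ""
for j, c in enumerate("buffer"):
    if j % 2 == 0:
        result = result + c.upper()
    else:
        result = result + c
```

Uppercase even positions in 'buffer'
`result` takes the values: "" → "B" → "Bu" → "BuF" → "BuFf" → "BuFfE" → "BuFfEr"

Answer: "BuFfEr"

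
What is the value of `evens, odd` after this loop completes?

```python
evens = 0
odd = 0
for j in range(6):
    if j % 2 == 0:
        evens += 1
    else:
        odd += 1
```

Count evens and odds in range(6)
`evens, odd` takes the values: (0, 0) → (1, 0) → (1, 1) → (2, 1) → (2, 2) → (3, 2) → (3, 3)

Answer: 3, 3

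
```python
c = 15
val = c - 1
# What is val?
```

Trace:
`c = 15` → c = 15
`val = c - 1` → val = 14
So val = 14

Answer: 14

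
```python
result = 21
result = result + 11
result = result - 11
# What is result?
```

Trace:
`result = 21` → result = 21
`result = result + 11` → result = 32
`result = result - 11` → result = 21
So result = 21

Answer: 21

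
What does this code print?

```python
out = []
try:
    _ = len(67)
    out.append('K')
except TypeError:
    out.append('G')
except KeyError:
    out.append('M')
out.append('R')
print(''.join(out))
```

Execution trace: 'G' (except TypeError) → 'R' (after the try/except). Output: GR

Answer: GR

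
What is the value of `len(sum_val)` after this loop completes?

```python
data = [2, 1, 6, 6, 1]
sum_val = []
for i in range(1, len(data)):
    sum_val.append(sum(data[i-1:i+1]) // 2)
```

Number of 2-element averages
`sum_val` takes the values: [] → [1] → [1, 3] → [1, 3, 6] → [1, 3, 6, 3]
So `len(sum_val)` = 4

Answer: 4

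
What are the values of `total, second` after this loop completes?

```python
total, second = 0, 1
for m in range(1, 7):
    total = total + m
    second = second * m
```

Sum and factorial of 1 to 6
`total, second` takes the values: (0, 1) → (1, 1) → (3, 1) → (3, 2) → (6, 2) → (6, 6) → (10, 6) → (10, 24) → (15, 24) → (15, 120) → (21, 120) → (21, 720)

Answer: 21, 720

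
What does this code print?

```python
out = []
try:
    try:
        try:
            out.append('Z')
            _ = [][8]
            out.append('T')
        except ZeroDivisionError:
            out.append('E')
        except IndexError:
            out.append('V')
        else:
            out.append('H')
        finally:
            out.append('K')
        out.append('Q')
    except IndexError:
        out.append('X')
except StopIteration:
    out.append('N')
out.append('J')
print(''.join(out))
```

Execution trace: 'Z' (inner try body) → 'V' (inner except IndexError) → 'K' (inner finally) → 'Q' (try body, no exception) → 'J' (after the try/except). Output: ZVKQJ

Answer: ZVKQJ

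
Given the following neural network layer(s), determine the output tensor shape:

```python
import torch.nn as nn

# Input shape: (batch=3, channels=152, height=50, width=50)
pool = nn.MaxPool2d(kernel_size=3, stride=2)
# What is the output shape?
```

Input: (3, 152, 50, 50) -> Output: (3, 152, 24, 24)

Answer: (3, 152, 24, 24)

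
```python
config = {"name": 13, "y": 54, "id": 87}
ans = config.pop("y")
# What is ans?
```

Trace:
`config = {"name": 13, "y": 54, "id": 87}` → config = {'name': 13, 'y': 54, 'id': 87}
`ans = config.pop("y")` → config = {'name': 13, 'id': 87}; ans = 54
So ans = 54

Answer: 54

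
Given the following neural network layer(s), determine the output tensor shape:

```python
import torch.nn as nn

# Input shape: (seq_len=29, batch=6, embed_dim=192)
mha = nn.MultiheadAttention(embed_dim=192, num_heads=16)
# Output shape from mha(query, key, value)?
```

Input: (29, 6, 192) -> Output: (29, 6, 192)

Answer: (29, 6, 192)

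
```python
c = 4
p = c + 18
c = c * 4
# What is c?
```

Trace:
`c = 4` → c = 4
`p = c + 18` → p = 22
`c = c * 4` → c = 16
So c = 16

Answer: 16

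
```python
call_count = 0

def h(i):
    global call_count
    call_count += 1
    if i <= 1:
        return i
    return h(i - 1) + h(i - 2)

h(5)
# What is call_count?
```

Calls(i) = 1 + Calls(i-1) + Calls(i-2); Calls(0)=Calls(1)=1. For i=5 this gives 15.

Answer: 15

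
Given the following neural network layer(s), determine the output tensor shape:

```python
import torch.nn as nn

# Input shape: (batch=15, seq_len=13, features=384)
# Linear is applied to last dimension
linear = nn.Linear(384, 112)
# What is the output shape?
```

Input: (15, 13, 384) -> Output: (15, 13, 112)

Answer: (15, 13, 112)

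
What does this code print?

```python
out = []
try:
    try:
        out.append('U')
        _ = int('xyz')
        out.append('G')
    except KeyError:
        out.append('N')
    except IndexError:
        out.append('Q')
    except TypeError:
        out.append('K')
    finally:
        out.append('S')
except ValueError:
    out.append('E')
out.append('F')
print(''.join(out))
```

Execution trace: 'U' (try body) → 'S' (finally) → 'E' (outer except ValueError) → 'F' (after the try/except). Output: USEF

Answer: USEF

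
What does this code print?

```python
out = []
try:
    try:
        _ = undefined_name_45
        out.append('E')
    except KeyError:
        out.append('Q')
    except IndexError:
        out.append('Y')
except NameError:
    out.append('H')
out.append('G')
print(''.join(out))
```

Execution trace: 'H' (outer except NameError) → 'G' (after the try/except). Output: HG

Answer: HG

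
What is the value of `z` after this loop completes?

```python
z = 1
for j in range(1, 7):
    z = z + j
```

Start at 1, add 1 through 6
`z` takes the values: 1 → 2 → 4 → 7 → 11 → 16 → 22

Answer: 22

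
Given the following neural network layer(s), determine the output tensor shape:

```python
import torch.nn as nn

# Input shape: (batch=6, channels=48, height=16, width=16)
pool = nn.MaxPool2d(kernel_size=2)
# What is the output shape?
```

Input: (6, 48, 16, 16) -> Output: (6, 48, 8, 8)

Answer: (6, 48, 8, 8)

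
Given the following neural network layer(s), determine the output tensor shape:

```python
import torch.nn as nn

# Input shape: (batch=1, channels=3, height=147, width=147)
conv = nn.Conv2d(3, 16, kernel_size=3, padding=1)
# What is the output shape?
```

Input: (1, 3, 147, 147) -> Output: (1, 16, 147, 147)

Answer: (1, 16, 147, 147)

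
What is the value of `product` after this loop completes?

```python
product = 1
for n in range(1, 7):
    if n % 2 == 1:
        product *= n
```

Product of odd numbers 1 to 6
`product` takes the values: 1 → 3 → 15

Answer: 15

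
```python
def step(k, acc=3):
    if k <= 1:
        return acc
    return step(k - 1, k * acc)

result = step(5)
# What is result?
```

Accumulator trace (n, acc): (5, 3) -> (4, 15) -> (3, 60) -> (2, 180) -> (1, 360) -> return 360

Answer: 360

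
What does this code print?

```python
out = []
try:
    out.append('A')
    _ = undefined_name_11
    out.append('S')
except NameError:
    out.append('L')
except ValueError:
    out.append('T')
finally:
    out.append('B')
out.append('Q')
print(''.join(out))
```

Execution trace: 'A' (try body) → 'L' (except NameError) → 'B' (finally) → 'Q' (after the try/except). Output: ALBQ

Answer: ALBQ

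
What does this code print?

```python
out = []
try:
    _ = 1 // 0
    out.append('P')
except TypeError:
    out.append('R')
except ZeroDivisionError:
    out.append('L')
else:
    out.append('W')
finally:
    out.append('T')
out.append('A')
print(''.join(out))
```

Execution trace: 'L' (except ZeroDivisionError) → 'T' (finally) → 'A' (after the try/except). Output: LTA

Answer: LTA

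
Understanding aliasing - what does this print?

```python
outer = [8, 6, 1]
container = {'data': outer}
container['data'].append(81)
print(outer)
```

Key concept: dict holds reference to list.
Step by step:
`outer = [8, 6, 1]` → outer = [8, 6, 1]
`container = {'data': outer}` → container = {'data': [8, 6, 1]}
`container['data'].append(81)` → outer = [8, 6, 1, 81]; container = {'data': [8, 6, 1, 81]}
`print(outer)` → prints [8, 6, 1, 81]

Answer: [8, 6, 1, 81]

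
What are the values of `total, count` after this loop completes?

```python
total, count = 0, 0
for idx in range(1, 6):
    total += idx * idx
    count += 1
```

Sum of squares and count
`total, count` takes the values: (0, 0) → (1, 0) → (1, 1) → (5, 1) → (5, 2) → (14, 2) → (14, 3) → (30, 3) → (30, 4) → (55, 4) → (55, 5)

Answer: 55, 5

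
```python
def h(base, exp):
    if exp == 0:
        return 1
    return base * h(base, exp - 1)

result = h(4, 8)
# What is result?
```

h(4, 8) = 4 * 4 * 4 * 4 * 4 * 4 * 4 * 4 = 65536

Answer: 65536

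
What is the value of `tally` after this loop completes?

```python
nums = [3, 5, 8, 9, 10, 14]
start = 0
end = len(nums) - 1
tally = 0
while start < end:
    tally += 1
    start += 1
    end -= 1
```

Iterations until pointers meet (list length 6)
`tally` takes the values: 0 → 1 → 2 → 3

Answer: 3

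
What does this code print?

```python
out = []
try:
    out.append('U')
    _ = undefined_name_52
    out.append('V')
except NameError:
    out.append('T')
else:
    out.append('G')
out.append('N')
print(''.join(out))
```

Execution trace: 'U' (try body) → 'T' (except NameError) → 'N' (after the try/except). Output: UTN

Answer: UTN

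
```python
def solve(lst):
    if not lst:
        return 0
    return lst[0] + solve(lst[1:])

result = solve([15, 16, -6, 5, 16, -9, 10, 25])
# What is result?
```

15 + 16 + (-6) + 5 + 16 + (-9) + 10 + 25 + 0 = 72

Answer: 72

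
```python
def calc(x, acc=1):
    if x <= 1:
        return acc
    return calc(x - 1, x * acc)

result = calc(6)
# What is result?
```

Accumulator trace (n, acc): (6, 1) -> (5, 6) -> (4, 30) -> (3, 120) -> (2, 360) -> (1, 720) -> return 720

Answer: 720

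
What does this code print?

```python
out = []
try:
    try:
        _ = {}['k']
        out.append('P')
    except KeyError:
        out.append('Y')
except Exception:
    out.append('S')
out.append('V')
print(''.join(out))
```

Execution trace: 'Y' (inner except KeyError) → 'V' (after the try/except). Output: YV

Answer: YV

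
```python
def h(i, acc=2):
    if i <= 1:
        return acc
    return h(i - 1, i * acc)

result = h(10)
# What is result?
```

Accumulator trace (n, acc): (10, 2) -> (9, 20) -> (8, 180) -> (7, 1440) -> (6, 10080) -> (5, 60480) -> (4, 302400) -> (3, 1209600) -> (2, 3628800) -> (1, 7257600) -> return 7257600

Answer: 7257600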